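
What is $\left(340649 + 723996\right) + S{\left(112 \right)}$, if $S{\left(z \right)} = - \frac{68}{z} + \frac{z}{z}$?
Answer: $\frac{29810071}{28} \approx 1.0646 \cdot 10^{6}$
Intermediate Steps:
$S{\left(z \right)} = 1 - \frac{68}{z}$ ($S{\left(z \right)} = - \frac{68}{z} + 1 = 1 - \frac{68}{z}$)
$\left(340649 + 723996\right) + S{\left(112 \right)} = \left(340649 + 723996\right) + \frac{-68 + 112}{112} = 1064645 + \frac{1}{112} \cdot 44 = 1064645 + \frac{11}{28} = \frac{29810071}{28}$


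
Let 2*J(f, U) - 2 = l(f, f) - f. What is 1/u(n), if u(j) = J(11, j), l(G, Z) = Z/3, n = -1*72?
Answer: -3/8 ≈ -0.37500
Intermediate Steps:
n = -72
l(G, Z) = Z/3 (l(G, Z) = Z*(⅓) = Z/3)
J(f, U) = 1 - f/3 (J(f, U) = 1 + (f/3 - f)/2 = 1 + (-2*f/3)/2 = 1 - f/3)
u(j) = -8/3 (u(j) = 1 - ⅓*11 = 1 - 11/3 = -8/3)
1/u(n) = 1/(-8/3) = -3/8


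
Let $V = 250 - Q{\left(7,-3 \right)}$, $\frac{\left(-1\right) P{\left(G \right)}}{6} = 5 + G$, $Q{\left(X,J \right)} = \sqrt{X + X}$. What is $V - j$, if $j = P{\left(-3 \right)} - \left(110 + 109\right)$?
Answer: $481 - \sqrt{14} \approx 477.26$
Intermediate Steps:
$Q{\left(X,J \right)} = \sqrt{2} \sqrt{X}$ ($Q{\left(X,J \right)} = \sqrt{2 X} = \sqrt{2} \sqrt{X}$)
$P{\left(G \right)} = -30 - 6 G$ ($P{\left(G \right)} = - 6 \left(5 + G\right) = -30 - 6 G$)
$V = 250 - \sqrt{14}$ ($V = 250 - \sqrt{2} \sqrt{7} = 250 - \sqrt{14} \approx 246.26$)
$j = -231$ ($j = \left(-30 - -18\right) - \left(110 + 109\right) = \left(-30 + 18\right) - 219 = -12 - 219 = -231$)
$V - j = \left(250 - \sqrt{14}\right) - -231 = \left(250 - \sqrt{14}\right) + 231 = 481 - \sqrt{14}$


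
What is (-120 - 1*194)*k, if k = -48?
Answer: 15072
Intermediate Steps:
(-120 - 1*194)*k = (-120 - 1*194)*(-48) = (-120 - 194)*(-48) = -314*(-48) = 15072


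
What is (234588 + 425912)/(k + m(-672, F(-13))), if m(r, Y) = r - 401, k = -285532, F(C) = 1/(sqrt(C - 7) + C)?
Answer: -132100/57321 ≈ -2.3046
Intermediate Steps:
F(C) = 1/(C + sqrt(-7 + C)) (F(C) = 1/(sqrt(-7 + C) + C) = 1/(C + sqrt(-7 + C)))
m(r, Y) = -401 + r
(234588 + 425912)/(k + m(-672, F(-13))) = (234588 + 425912)/(-285532 + (-401 - 672)) = 660500/(-285532 - 1073) = 660500/(-286605) = 660500*(-1/286605) = -132100/57321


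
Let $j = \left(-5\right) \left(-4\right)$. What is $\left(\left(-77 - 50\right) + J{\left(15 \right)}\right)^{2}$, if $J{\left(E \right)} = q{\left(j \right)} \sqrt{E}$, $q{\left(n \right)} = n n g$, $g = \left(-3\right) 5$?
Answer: $540016129 + 1524000 \sqrt{15} \approx 5.4592 \cdot 10^{8}$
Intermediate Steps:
$g = -15$
$j = 20$
$q{\left(n \right)} = - 15 n^{2}$ ($q{\left(n \right)} = n n \left(-15\right) = n^{2} \left(-15\right) = - 15 n^{2}$)
$J{\left(E \right)} = - 6000 \sqrt{E}$ ($J{\left(E \right)} = - 15 \cdot 20^{2} \sqrt{E} = \left(-15\right) 400 \sqrt{E} = - 6000 \sqrt{E}$)
$\left(\left(-77 - 50\right) + J{\left(15 \right)}\right)^{2} = \left(\left(-77 - 50\right) - 6000 \sqrt{15}\right)^{2} = \left(-127 - 6000 \sqrt{15}\right)^{2}$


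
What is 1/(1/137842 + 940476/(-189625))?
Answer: -637519250/3161875687 ≈ -0.20163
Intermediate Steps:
1/(1/137842 + 940476/(-189625)) = 1/(1/137842 + 940476*(-1/189625)) = 1/(1/137842 - 940476/189625) = 1/(-3161875687/637519250) = -637519250/3161875687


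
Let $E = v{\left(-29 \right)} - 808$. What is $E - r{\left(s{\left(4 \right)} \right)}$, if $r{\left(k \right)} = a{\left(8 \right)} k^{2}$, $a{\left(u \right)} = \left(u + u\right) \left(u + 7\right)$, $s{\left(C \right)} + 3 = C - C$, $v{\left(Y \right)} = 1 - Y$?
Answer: $-2938$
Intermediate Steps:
$s{\left(C \right)} = -3$ ($s{\left(C \right)} = -3 + \left(C - C\right) = -3 + 0 = -3$)
$a{\left(u \right)} = 2 u \left(7 + u\right)$
$r{\left(k \right)} = 240 k^{2}$ ($r{\left(k \right)} = 2 \cdot 8 \left(7 + 8\right) k^{2} = 2 \cdot 8 \cdot 15 k^{2} = 240 k^{2}$)
$E = -778$ ($E = \left(1 - -29\right) - 808 = \left(1 + 29\right) - 808 = 30 - 808 = -778$)
$E - r{\left(s{\left(4 \right)} \right)} = -778 - 240 \left(-3\right)^{2} = -778 - 240 \cdot 9 = -778 - 2160 = -2938$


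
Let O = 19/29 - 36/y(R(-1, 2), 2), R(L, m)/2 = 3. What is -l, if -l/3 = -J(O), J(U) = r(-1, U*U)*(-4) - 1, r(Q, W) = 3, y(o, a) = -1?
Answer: 39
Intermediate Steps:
R(L, m) = 6 (R(L, m) = 2*3 = 6)
O = 1063/29 (O = 19/29 - 36/(-1) = 19*(1/29) - 36*(-1) = 19/29 + 36 = 1063/29 ≈ 36.655)
J(U) = -13 (J(U) = 3*(-4) - 1 = -12 - 1 = -13)
l = -39 (l = -(-3)*(-13) = -3*13 = -39)
-l = -1*(-39) = 39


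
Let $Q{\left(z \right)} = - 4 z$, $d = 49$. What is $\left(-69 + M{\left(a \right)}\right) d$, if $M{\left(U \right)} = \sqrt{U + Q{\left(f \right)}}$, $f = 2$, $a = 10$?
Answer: $-3381 + 49 \sqrt{2} \approx -3311.7$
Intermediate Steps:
$M{\left(U \right)} = \sqrt{-8 + U}$ ($M{\left(U \right)} = \sqrt{U - 8} = \sqrt{-8 + U}$)
$\left(-69 + M{\left(a \right)}\right) d = \left(-69 + \sqrt{-8 + 10}\right) 49 = \left(-69 + \sqrt{2}\right) 49 = -3381 + 49 \sqrt{2}$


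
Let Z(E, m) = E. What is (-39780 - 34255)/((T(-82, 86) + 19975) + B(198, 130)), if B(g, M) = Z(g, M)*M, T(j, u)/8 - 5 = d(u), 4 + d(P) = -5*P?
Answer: -74035/42283 ≈ -1.7509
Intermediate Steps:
d(P) = -4 - 5*P
T(j, u) = 8 - 40*u (T(j, u) = 40 + 8*(-4 - 5*u) = 40 + (-32 - 40*u) = 8 - 40*u)
B(g, M) = M*g (B(g, M) = g*M = M*g)
(-39780 - 34255)/((T(-82, 86) + 19975) + B(198, 130)) = (-39780 - 34255)/(((8 - 40*86) + 19975) + 130*198) = -74035/(((8 - 3440) + 19975) + 25740) = -74035/((-3432 + 19975) + 25740) = -74035/(16543 + 25740) = -74035/42283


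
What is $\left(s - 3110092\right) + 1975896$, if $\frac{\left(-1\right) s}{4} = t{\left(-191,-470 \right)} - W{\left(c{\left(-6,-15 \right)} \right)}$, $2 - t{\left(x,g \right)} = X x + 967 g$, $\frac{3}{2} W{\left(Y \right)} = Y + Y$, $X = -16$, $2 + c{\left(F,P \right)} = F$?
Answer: $- \frac{8819948}{3} \approx -2.94 \cdot 10^{6}$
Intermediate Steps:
$c{\left(F,P \right)} = -2 + F$
$W{\left(Y \right)} = \frac{4 Y}{3}$ ($W{\left(Y \right)} = \frac{2 \left(Y + Y\right)}{3} = \frac{2 \cdot 2 Y}{3} = \frac{4 Y}{3}$)
$t{\left(x,g \right)} = 2 - 967 g + 16 x$ ($t{\left(x,g \right)} = 2 - \left(- 16 x + 967 g\right) = 2 - 967 g + 16 x$)
$s = - \frac{5417360}{3}$ ($s = - 4 \left(\left(2 - -454490 + 16 \left(-191\right)\right) - \frac{4 \left(-2 - 6\right)}{3}\right) = - 4 \left(\left(2 + 454490 - 3056\right) - \frac{4}{3} \left(-8\right)\right) = - 4 \left(451436 - - \frac{32}{3}\right) = - 4 \left(451436 + \frac{32}{3}\right) = \left(-4\right) \frac{1354340}{3} = - \frac{5417360}{3} \approx -1.8058 \cdot 10^{6}$)
$\left(s - 3110092\right) + 1975896 = \left(- \frac{5417360}{3} - 3110092\right) + 1975896 = - \frac{14747636}{3} + 1975896 = - \frac{8819948}{3}$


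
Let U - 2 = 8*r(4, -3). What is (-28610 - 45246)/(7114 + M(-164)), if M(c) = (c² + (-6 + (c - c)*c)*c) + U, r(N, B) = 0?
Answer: -18464/8749 ≈ -2.1104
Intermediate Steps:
U = 2 (U = 2 + 8*0 = 2 + 0 = 2)
M(c) = 2 + c² - 6*c (M(c) = (c² + (-6 + (c - c)*c)*c) + 2 = (c² + (-6 + 0*c)*c) + 2 = (c² + (-6 + 0)*c) + 2 = (c² - 6*c) + 2 = 2 + c² - 6*c)
(-28610 - 45246)/(7114 + M(-164)) = (-28610 - 45246)/(7114 + (2 + (-164)² - 6*(-164))) = -73856/(7114 + (2 + 26896 + 984)) = -73856/(7114 + 27882) = -73856/34996 = -73856*1/34996 = -18464/8749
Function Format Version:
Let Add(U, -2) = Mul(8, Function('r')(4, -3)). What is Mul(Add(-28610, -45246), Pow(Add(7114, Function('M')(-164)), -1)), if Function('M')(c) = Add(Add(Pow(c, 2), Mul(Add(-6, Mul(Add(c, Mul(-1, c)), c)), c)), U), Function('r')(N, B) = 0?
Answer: Rational(-18464, 8749) ≈ -2.1104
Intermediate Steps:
U = 2 (U = Add(2, Mul(8, 0)) = Add(2, 0) = 2)
Function('M')(c) = Add(2, Pow(c, 2), Mul(-6, c)) (Function('M')(c) = Add(Add(Pow(c, 2), Mul(Add(-6, Mul(Add(c, Mul(-1, c)), c)), c)), 2) = Add(Add(Pow(c, 2), Mul(Add(-6, Mul(0, c)), c)), 2) = Add(Add(Pow(c, 2), Mul(Add(-6, 0), c)), 2) = Add(Add(Pow(c, 2), Mul(-6, c)), 2) = Add(2, Pow(c, 2), Mul(-6, c)))
Mul(Add(-28610, -45246), Pow(Add(7114, Function('M')(-164)), -1)) = Mul(Add(-28610, -45246), Pow(Add(7114, Add(2, Pow(-164, 2), Mul(-6, -164))), -1)) = Mul(-73856, Pow(Add(7114, Add(2, 26896, 984)), -1)) = Mul(-73856, Pow(Add(7114, 27882), -1)) = Mul(-73856, Pow(34996, -1)) = Mul(-73856, Rational(1, 34996)) = Rational(-18464, 8749)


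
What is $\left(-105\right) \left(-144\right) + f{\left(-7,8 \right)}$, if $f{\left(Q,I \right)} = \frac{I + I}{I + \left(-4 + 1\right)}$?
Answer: $\frac{75616}{5} \approx 15123.0$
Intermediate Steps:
$f{\left(Q,I \right)} = \frac{2 I}{-3 + I}$ ($f{\left(Q,I \right)} = \frac{2 I}{I - 3} = \frac{2 I}{-3 + I}$)
$\left(-105\right) \left(-144\right) + f{\left(-7,8 \right)} = \left(-105\right) \left(-144\right) + 2 \cdot 8 \frac{1}{-3 + 8} = 15120 + 2 \cdot 8 \cdot \frac{1}{5} = 15120 + \frac{16}{5} = \frac{75616}{5}$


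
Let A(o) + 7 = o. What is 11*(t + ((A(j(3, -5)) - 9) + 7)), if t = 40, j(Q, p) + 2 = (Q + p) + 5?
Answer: 352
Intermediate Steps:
j(Q, p) = 3 + Q + p (j(Q, p) = -2 + ((Q + p) + 5) = -2 + (5 + Q + p) = 3 + Q + p)
A(o) = -7 + o
11*(t + ((A(j(3, -5)) - 9) + 7)) = 11*(40 + (((-7 + (3 + 3 - 5)) - 9) + 7)) = 11*(40 + (((-7 + 1) - 9) + 7)) = 11*(40 + ((-6 - 9) + 7)) = 11*(40 + (-15 + 7)) = 11*(40 - 8) = 11*32 = 352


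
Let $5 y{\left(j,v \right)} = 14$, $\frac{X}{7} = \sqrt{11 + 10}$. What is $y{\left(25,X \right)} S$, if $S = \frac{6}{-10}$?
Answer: $- \frac{42}{25} \approx -1.68$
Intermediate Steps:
$X = 7 \sqrt{21}$ ($X = 7 \sqrt{11 + 10} = 7 \sqrt{21} \approx 32.078$)
$S = - \frac{3}{5}$ ($S = 6 \left(- \frac{1}{10}\right) = - \frac{3}{5} \approx -0.6$)
$y{\left(j,v \right)} = \frac{14}{5}$ ($y{\left(j,v \right)} = \frac{1}{5} \cdot 14 = \frac{14}{5}$)
$y{\left(25,X \right)} S = \frac{14}{5} \left(- \frac{3}{5}\right) = - \frac{42}{25}$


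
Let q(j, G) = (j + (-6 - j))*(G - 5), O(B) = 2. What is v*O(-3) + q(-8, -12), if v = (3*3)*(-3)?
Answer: 48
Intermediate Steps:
q(j, G) = 30 - 6*G (q(j, G) = -6*(-5 + G) = 30 - 6*G)
v = -27 (v = 9*(-3) = -27)
v*O(-3) + q(-8, -12) = -27*2 + (30 - 6*(-12)) = -54 + (30 + 72) = -54 + 102 = 48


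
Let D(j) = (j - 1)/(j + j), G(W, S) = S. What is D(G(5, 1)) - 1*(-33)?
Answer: 33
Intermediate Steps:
D(j) = (-1 + j)/(2*j) (D(j) = (-1 + j)/((2*j)) = (-1 + j)*(1/(2*j)) = (-1 + j)/(2*j))
D(G(5, 1)) - 1*(-33) = (½)*(-1 + 1)/1 - 1*(-33) = (½)*1*0 + 33 = 0 + 33 = 33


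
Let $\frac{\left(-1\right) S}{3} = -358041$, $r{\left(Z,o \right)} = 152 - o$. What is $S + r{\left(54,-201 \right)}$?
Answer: $1074476$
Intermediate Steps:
$S = 1074123$ ($S = \left(-3\right) \left(-358041\right) = 1074123$)
$S + r{\left(54,-201 \right)} = 1074123 + \left(152 - -201\right) = 1074123 + \left(152 + 201\right) = 1074123 + 353 = 1074476$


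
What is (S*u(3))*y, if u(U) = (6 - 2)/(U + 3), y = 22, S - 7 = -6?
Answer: 44/3 ≈ 14.667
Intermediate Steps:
S = 1 (S = 7 - 6 = 1)
u(U) = 4/(3 + U)
(S*u(3))*y = (1*(4/(3 + 3)))*22 = (1*(4/6))*22 = (1*(4*(⅙)))*22 = (1*(⅔))*22 = (⅔)*22 = 44/3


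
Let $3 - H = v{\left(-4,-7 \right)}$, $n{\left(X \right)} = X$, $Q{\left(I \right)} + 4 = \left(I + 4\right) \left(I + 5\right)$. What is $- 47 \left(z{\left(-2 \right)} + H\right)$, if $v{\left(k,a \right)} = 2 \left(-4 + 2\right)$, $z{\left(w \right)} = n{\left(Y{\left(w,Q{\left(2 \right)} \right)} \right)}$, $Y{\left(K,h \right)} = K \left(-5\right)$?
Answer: $-799$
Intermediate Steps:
$Q{\left(I \right)} = -4 + \left(4 + I\right) \left(5 + I\right)$ ($Q{\left(I \right)} = -4 + \left(I + 4\right) \left(I + 5\right) = -4 + \left(4 + I\right) \left(5 + I\right)$)
$Y{\left(K,h \right)} = - 5 K$
$z{\left(w \right)} = - 5 w$
$v{\left(k,a \right)} = -4$ ($v{\left(k,a \right)} = 2 \left(-2\right) = -4$)
$H = 7$ ($H = 3 - -4 = 3 + 4 = 7$)
$- 47 \left(z{\left(-2 \right)} + H\right) = - 47 \left(\left(-5\right) \left(-2\right) + 7\right) = - 47 \left(10 + 7\right) = \left(-47\right) 17 = -799$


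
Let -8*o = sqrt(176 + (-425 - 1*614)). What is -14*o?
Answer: 7*I*sqrt(863)/4 ≈ 51.409*I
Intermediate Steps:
o = -I*sqrt(863)/8 (o = -sqrt(176 + (-425 - 1*614))/8 = -sqrt(176 + (-425 - 614))/8 = -sqrt(176 - 1039)/8 = -I*sqrt(863)/8 ≈ -3.6721*I)
-14*o = -(-7)*I*sqrt(863)/4 = 7*I*sqrt(863)/4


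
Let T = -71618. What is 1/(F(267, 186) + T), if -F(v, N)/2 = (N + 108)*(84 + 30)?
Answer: -1/138650 ≈ -7.2124e-6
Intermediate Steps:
F(v, N) = -24624 - 228*N (F(v, N) = -2*(N + 108)*(84 + 30) = -2*(108 + N)*114 = -2*(12312 + 114*N) = -24624 - 228*N)
1/(F(267, 186) + T) = 1/((-24624 - 228*186) - 71618) = 1/((-24624 - 42408) - 71618) = 1/(-67032 - 71618) = 1/(-138650) = -1/138650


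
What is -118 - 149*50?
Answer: -7568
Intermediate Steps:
-118 - 149*50 = -118 - 7450 = -7568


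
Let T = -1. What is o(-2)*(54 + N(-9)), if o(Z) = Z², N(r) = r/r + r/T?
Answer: 256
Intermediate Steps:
N(r) = 1 - r (N(r) = r/r + r/(-1) = 1 + r*(-1) = 1 - r)
o(-2)*(54 + N(-9)) = (-2)²*(54 + (1 - 1*(-9))) = 4*(54 + (1 + 9)) = 4*(54 + 10) = 4*64 = 256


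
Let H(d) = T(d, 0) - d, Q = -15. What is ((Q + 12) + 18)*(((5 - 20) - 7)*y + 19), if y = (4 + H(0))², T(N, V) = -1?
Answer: -2685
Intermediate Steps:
H(d) = -1 - d
y = 9 (y = (4 + (-1 - 1*0))² = (4 + (-1 + 0))² = (4 - 1)² = 3² = 9)
((Q + 12) + 18)*(((5 - 20) - 7)*y + 19) = ((-15 + 12) + 18)*(((5 - 20) - 7)*9 + 19) = (-3 + 18)*((-15 - 7)*9 + 19) = 15*(-22*9 + 19) = 15*(-198 + 19) = 15*(-179) = -2685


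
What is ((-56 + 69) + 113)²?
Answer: 15876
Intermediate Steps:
((-56 + 69) + 113)² = (13 + 113)² = 126² = 15876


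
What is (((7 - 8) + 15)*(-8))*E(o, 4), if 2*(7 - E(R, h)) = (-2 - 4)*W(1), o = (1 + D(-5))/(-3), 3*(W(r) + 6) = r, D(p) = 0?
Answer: 1120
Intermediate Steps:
W(r) = -6 + r/3
o = -⅓ (o = (1 + 0)/(-3) = -⅓*1 = -⅓ ≈ -0.33333)
E(R, h) = -10 (E(R, h) = 7 - (-2 - 4)*(-6 + (⅓)*1)/2 = 7 - (-3)*(-6 + ⅓) = 7 - (-3)*(-17)/3 = 7 - ½*34 = 7 - 17 = -10)
(((7 - 8) + 15)*(-8))*E(o, 4) = (((7 - 8) + 15)*(-8))*(-10) = ((-1 + 15)*(-8))*(-10) = (14*(-8))*(-10) = -112*(-10) = 1120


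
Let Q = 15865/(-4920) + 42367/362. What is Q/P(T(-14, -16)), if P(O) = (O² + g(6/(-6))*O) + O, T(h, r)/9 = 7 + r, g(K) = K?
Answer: 20270251/1168540344 ≈ 0.017347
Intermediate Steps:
T(h, r) = 63 + 9*r (T(h, r) = 9*(7 + r) = 63 + 9*r)
P(O) = O² (P(O) = (O² + (6/(-6))*O) + O = (O² + (6*(-⅙))*O) + O = (O² - O) + O = O²)
Q = 20270251/178104 (Q = 15865*(-1/4920) + 42367*(1/362) = -3173/984 + 42367/362 = 20270251/178104 ≈ 113.81)
Q/P(T(-14, -16)) = 20270251/(178104*((63 + 9*(-16))²)) = 20270251/(178104*((63 - 144)²)) = 20270251/(178104*((-81)²)) = (20270251/178104)/6561 = (20270251/178104)*(1/6561) = 20270251/1168540344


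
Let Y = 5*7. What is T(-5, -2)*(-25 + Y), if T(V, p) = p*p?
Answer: 40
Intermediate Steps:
T(V, p) = p**2
Y = 35
T(-5, -2)*(-25 + Y) = (-2)**2*(-25 + 35) = 4*10 = 40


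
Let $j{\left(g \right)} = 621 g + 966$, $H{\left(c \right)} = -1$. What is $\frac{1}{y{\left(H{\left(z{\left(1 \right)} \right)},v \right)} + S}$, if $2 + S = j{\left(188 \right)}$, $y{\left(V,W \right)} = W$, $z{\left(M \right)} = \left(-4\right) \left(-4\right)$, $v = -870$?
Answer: $\frac{1}{116842} \approx 8.5586 \cdot 10^{-6}$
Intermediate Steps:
$z{\left(M \right)} = 16$
$j{\left(g \right)} = 966 + 621 g$
$S = 117712$ ($S = -2 + \left(966 + 621 \cdot 188\right) = -2 + \left(966 + 116748\right) = -2 + 117714 = 117712$)
$\frac{1}{y{\left(H{\left(z{\left(1 \right)} \right)},v \right)} + S} = \frac{1}{-870 + 117712} = \frac{1}{116842}$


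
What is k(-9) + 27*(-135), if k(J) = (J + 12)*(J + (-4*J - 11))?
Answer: -3597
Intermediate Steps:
k(J) = (-11 - 3*J)*(12 + J) (k(J) = (12 + J)*(J + (-11 - 4*J)) = (12 + J)*(-11 - 3*J) = (-11 - 3*J)*(12 + J))
k(-9) + 27*(-135) = (-132 - 47*(-9) - 3*(-9)²) + 27*(-135) = (-132 + 423 - 3*81) - 3645 = (-132 + 423 - 243) - 3645 = 48 - 3645 = -3597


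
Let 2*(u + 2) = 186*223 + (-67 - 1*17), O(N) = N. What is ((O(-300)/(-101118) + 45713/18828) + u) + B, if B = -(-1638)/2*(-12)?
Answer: 3448960464817/317308284 ≈ 10869.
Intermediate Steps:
u = 20695 (u = -2 + (186*223 + (-67 - 1*17))/2 = -2 + (41478 + (-67 - 17))/2 = -2 + (41478 - 84)/2 = -2 + (1/2)*41394 = -2 + 20697 = 20695)
B = -9828 (B = -(-1638)/2*(-12) = -39*(-21)*(-12) = 819*(-12) = -9828)
((O(-300)/(-101118) + 45713/18828) + u) + B = ((-300/(-101118) + 45713/18828) + 20695) - 9828 = ((-300*(-1/101118) + 45713*(1/18828)) + 20695) - 9828 = ((50/16853 + 45713/18828) + 20695) - 9828 = (771342589/317308284 + 20695) - 9828 = 6567466279969/317308284 - 9828 = 3448960464817/317308284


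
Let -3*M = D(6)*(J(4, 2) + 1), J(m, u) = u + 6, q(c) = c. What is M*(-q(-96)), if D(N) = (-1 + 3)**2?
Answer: -1152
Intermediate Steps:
D(N) = 4 (D(N) = 2**2 = 4)
J(m, u) = 6 + u
M = -12 (M = -4*((6 + 2) + 1)/3 = -4*(8 + 1)/3 = -4*9/3 = -1/3*36 = -12)
M*(-q(-96)) = -(-12)*(-96) = -12*96 = -1152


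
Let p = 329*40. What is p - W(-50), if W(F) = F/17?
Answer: 223770/17 ≈ 13163.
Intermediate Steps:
W(F) = F/17 (W(F) = F*(1/17) = F/17)
p = 13160
p - W(-50) = 13160 - (-50)/17 = 13160 - 1*(-50/17) = 13160 + 50/17 = 223770/17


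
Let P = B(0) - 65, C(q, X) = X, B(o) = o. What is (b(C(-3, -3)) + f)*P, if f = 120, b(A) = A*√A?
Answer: -7800 + 195*I*√3 ≈ -7800.0 + 337.75*I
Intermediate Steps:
b(A) = A^(3/2)
P = -65 (P = 0 - 65 = -65)
(b(C(-3, -3)) + f)*P = ((-3)^(3/2) + 120)*(-65) = (-3*I*√3 + 120)*(-65) = (120 - 3*I*√3)*(-65) = -7800 + 195*I*√3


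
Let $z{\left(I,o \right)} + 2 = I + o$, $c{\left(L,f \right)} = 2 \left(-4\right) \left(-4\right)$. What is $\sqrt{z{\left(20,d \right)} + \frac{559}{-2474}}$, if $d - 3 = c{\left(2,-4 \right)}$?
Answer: $\frac{3 \sqrt{35890318}}{2474} \approx 7.2646$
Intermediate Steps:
$c{\left(L,f \right)} = 32$ ($c{\left(L,f \right)} = \left(-8\right) \left(-4\right) = 32$)
$d = 35$ ($d = 3 + 32 = 35$)
$z{\left(I,o \right)} = -2 + I + o$ ($z{\left(I,o \right)} = -2 + \left(I + o\right) = -2 + I + o$)
$\sqrt{z{\left(20,d \right)} + \frac{559}{-2474}} = \sqrt{\left(-2 + 20 + 35\right) + \frac{559}{-2474}} = \sqrt{53 + 559 \left(- \frac{1}{2474}\right)} = \sqrt{53 - \frac{559}{2474}} = \sqrt{\frac{130563}{2474}} = \frac{3 \sqrt{35890318}}{2474}$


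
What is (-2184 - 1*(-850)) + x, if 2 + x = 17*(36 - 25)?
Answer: -1149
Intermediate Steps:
x = 185 (x = -2 + 17*(36 - 25) = -2 + 17*11 = -2 + 187 = 185)
(-2184 - 1*(-850)) + x = (-2184 - 1*(-850)) + 185 = (-2184 + 850) + 185 = -1334 + 185 = -1149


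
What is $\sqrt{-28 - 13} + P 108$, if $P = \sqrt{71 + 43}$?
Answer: $108 \sqrt{114} + i \sqrt{41} \approx 1153.1 + 6.4031 i$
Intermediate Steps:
$P = \sqrt{114} \approx 10.677$
$\sqrt{-28 - 13} + P 108 = \sqrt{-28 - 13} + \sqrt{114} \cdot 108 = \sqrt{-41} + 108 \sqrt{114} = i \sqrt{41} + 108 \sqrt{114} = 108 \sqrt{114} + i \sqrt{41}$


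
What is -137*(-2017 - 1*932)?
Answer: 404013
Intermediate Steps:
-137*(-2017 - 1*932) = -137*(-2017 - 932) = -137*(-2949) = 404013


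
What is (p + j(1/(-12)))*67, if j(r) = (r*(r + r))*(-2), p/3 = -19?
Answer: -137551/36 ≈ -3820.9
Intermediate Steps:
p = -57 (p = 3*(-19) = -57)
j(r) = -4*r**2 (j(r) = (r*(2*r))*(-2) = (2*r**2)*(-2) = -4*r**2)
(p + j(1/(-12)))*67 = (-57 - 4*(1/(-12))**2)*67 = (-57 - 4*(-1/12)**2)*67 = (-57 - 4*1/144)*67 = (-57 - 1/36)*67 = -2053/36*67 = -137551/36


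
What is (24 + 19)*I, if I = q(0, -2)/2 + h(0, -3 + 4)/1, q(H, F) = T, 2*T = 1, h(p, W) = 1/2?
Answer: 129/4 ≈ 32.250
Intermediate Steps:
h(p, W) = ½
T = ½ (T = (½)*1 = ½ ≈ 0.50000)
q(H, F) = ½
I = ¾ (I = (½)/2 + (½)/1 = (½)*(½) + (½)*1 = ¼ + ½ = ¾ ≈ 0.75000)
(24 + 19)*I = (24 + 19)*(¾) = 43*(¾) = 129/4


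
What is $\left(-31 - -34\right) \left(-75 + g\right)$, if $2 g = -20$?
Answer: $-255$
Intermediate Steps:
$g = -10$ ($g = \frac{1}{2} \left(-20\right) = -10$)
$\left(-31 - -34\right) \left(-75 + g\right) = \left(-31 - -34\right) \left(-75 - 10\right) = \left(-31 + 34\right) \left(-85\right) = 3 \left(-85\right) = -255$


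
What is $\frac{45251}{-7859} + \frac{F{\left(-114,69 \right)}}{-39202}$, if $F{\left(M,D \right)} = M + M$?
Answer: $- \frac{886068925}{154044259} \approx -5.752$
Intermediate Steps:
$F{\left(M,D \right)} = 2 M$
$\frac{45251}{-7859} + \frac{F{\left(-114,69 \right)}}{-39202} = \frac{45251}{-7859} + \frac{2 \left(-114\right)}{-39202} = 45251 \left(- \frac{1}{7859}\right) - - \frac{114}{19601} = - \frac{45251}{7859} + \frac{114}{19601} = - \frac{886068925}{154044259}$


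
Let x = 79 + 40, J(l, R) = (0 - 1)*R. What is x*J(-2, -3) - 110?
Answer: 247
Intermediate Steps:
J(l, R) = -R
x = 119
x*J(-2, -3) - 110 = 119*(-1*(-3)) - 110 = 119*3 - 110 = 357 - 110 = 247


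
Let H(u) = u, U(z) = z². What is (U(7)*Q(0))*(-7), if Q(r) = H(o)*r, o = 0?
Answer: 0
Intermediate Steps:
Q(r) = 0 (Q(r) = 0*r = 0)
(U(7)*Q(0))*(-7) = (7²*0)*(-7) = (49*0)*(-7) = 0*(-7) = 0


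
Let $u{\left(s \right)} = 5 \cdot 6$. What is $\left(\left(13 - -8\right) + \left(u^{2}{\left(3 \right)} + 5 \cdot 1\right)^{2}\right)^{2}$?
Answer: $670836350116$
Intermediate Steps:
$u{\left(s \right)} = 30$
$\left(\left(13 - -8\right) + \left(u^{2}{\left(3 \right)} + 5 \cdot 1\right)^{2}\right)^{2} = \left(\left(13 - -8\right) + \left(30^{2} + 5 \cdot 1\right)^{2}\right)^{2} = \left(\left(13 + 8\right) + \left(900 + 5\right)^{2}\right)^{2} = \left(21 + 905^{2}\right)^{2} = \left(21 + 819025\right)^{2} = 819046^{2} = 670836350116$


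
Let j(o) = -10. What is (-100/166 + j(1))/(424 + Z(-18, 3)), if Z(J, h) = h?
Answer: -880/35441 ≈ -0.024830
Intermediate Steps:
(-100/166 + j(1))/(424 + Z(-18, 3)) = (-100/166 - 10)/(424 + 3) = (-100*1/166 - 10)/427 = (-50/83 - 10)*(1/427) = -880/83*1/427 = -880/35441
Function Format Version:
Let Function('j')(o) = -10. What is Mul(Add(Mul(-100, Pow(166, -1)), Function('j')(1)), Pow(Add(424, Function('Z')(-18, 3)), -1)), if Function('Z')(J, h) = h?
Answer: Rational(-880, 35441) ≈ -0.024830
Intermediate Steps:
Mul(Add(Mul(-100, Pow(166, -1)), Function('j')(1)), Pow(Add(424, Function('Z')(-18, 3)), -1)) = Mul(Add(Mul(-100, Pow(166, -1)), -10), Pow(Add(424, 3), -1)) = Mul(Add(Mul(-100, Rational(1, 166)), -10), Pow(427, -1)) = Mul(Add(Rational(-50, 83), -10), Rational(1, 427)) = Mul(Rational(-880, 83), Rational(1, 427)) = Rational(-880, 35441)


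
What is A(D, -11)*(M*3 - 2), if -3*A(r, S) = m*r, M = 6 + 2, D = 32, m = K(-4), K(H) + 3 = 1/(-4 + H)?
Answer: 2200/3 ≈ 733.33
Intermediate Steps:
K(H) = -3 + 1/(-4 + H)
m = -25/8 (m = (13 - 3*(-4))/(-4 - 4) = (13 + 12)/(-8) = -⅛*25 = -25/8 ≈ -3.1250)
M = 8
A(r, S) = 25*r/24 (A(r, S) = -(-25)*r/24 = 25*r/24)
A(D, -11)*(M*3 - 2) = ((25/24)*32)*(8*3 - 2) = 100*(24 - 2)/3 = (100/3)*22 = 2200/3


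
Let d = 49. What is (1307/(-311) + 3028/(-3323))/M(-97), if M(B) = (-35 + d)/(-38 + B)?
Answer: 713457315/14468342 ≈ 49.312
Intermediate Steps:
M(B) = 14/(-38 + B) (M(B) = (-35 + 49)/(-38 + B) = 14/(-38 + B))
(1307/(-311) + 3028/(-3323))/M(-97) = (1307/(-311) + 3028/(-3323))/((14/(-38 - 97))) = (1307*(-1/311) + 3028*(-1/3323))/((14/(-135))) = (-1307/311 - 3028/3323)/((14*(-1/135))) = -5284869/(1033453*(-14/135)) = -5284869/1033453*(-135/14) = 713457315/14468342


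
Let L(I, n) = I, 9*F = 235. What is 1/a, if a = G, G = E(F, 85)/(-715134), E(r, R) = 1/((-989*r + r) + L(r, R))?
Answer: 18430195070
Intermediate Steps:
F = 235/9 (F = (1/9)*235 = 235/9 ≈ 26.111)
E(r, R) = -1/(987*r) (E(r, R) = 1/((-989*r + r) + r) = 1/(-988*r + r) = 1/(-987*r) = -1/(987*r))
G = 1/18430195070 (G = -1/(987*235/9)/(-715134) = -1/987*9/235*(-1/715134) = -3/77315*(-1/715134) = 1/18430195070 ≈ 5.4259e-11)
a = 1/18430195070 ≈ 5.4259e-11
1/a = 1/(1/18430195070) = 18430195070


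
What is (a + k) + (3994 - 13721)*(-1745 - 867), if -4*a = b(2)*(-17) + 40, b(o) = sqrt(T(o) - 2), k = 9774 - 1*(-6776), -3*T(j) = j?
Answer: 25423464 + 17*I*sqrt(6)/6 ≈ 2.5423e+7 + 6.9402*I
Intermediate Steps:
T(j) = -j/3
k = 16550 (k = 9774 + 6776 = 16550)
b(o) = sqrt(-2 - o/3) (b(o) = sqrt(-o/3 - 2) = sqrt(-2 - o/3))
a = -10 + 17*I*sqrt(6)/6 (a = -((sqrt(-18 - 3*2)/3)*(-17) + 40)/4 = -((sqrt(-18 - 6)/3)*(-17) + 40)/4 = -((sqrt(-24)/3)*(-17) + 40)/4 = -(((2*I*sqrt(6))/3)*(-17) + 40)/4 = -((2*I*sqrt(6)/3)*(-17) + 40)/4 = -(-34*I*sqrt(6)/3 + 40)/4 = -(40 - 34*I*sqrt(6)/3)/4 = -10 + 17*I*sqrt(6)/6 ≈ -10.0 + 6.9402*I)
(a + k) + (3994 - 13721)*(-1745 - 867) = ((-10 + 17*I*sqrt(6)/6) + 16550) + (3994 - 13721)*(-1745 - 867) = (16540 + 17*I*sqrt(6)/6) - 9727*(-2612) = (16540 + 17*I*sqrt(6)/6) + 25406924 = 25423464 + 17*I*sqrt(6)/6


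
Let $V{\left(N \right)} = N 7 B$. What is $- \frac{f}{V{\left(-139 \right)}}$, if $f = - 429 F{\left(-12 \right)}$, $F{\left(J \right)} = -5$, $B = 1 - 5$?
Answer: $- \frac{2145}{3892} \approx -0.55113$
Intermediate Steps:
$B = -4$ ($B = 1 - 5 = -4$)
$V{\left(N \right)} = - 28 N$ ($V{\left(N \right)} = N 7 \left(-4\right) = 7 N \left(-4\right) = - 28 N$)
$f = 2145$ ($f = \left(-429\right) \left(-5\right) = 2145$)
$- \frac{f}{V{\left(-139 \right)}} = - \frac{2145}{\left(-28\right) \left(-139\right)} = - \frac{2145}{3892}$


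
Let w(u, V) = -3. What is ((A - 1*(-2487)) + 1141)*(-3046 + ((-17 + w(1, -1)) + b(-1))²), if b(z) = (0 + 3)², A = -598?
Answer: -8862750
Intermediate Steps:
b(z) = 9 (b(z) = 3² = 9)
((A - 1*(-2487)) + 1141)*(-3046 + ((-17 + w(1, -1)) + b(-1))²) = ((-598 - 1*(-2487)) + 1141)*(-3046 + ((-17 - 3) + 9)²) = ((-598 + 2487) + 1141)*(-3046 + (-20 + 9)²) = (1889 + 1141)*(-3046 + (-11)²) = 3030*(-3046 + 121) = 3030*(-2925) = -8862750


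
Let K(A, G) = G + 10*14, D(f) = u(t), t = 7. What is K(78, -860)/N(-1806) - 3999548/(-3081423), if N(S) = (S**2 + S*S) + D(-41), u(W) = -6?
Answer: 4347982809868/3350156981253 ≈ 1.2978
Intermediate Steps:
D(f) = -6
K(A, G) = 140 + G (K(A, G) = G + 140 = 140 + G)
N(S) = -6 + 2*S**2 (N(S) = (S**2 + S*S) - 6 = (S**2 + S**2) - 6 = 2*S**2 - 6 = -6 + 2*S**2)
K(78, -860)/N(-1806) - 3999548/(-3081423) = (140 - 860)/(-6 + 2*(-1806)**2) - 3999548/(-3081423) = -720/(-6 + 2*3261636) - 3999548*(-1/3081423) = -720/(-6 + 6523272) + 3999548/3081423 = -720/6523266 + 3999548/3081423 = -720*1/6523266 + 3999548/3081423 = -120/1087211 + 3999548/3081423 = 4347982809868/3350156981253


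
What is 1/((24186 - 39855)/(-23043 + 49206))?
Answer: -2907/1741 ≈ -1.6697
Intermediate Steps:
1/((24186 - 39855)/(-23043 + 49206)) = 1/(-15669/26163) = 1/(-15669*1/26163) = 1/(-1741/2907) = -2907/1741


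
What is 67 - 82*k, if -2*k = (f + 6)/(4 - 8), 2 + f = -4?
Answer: 67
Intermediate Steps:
f = -6 (f = -2 - 4 = -6)
k = 0 (k = -(-6 + 6)/(2*(4 - 8)) = -0/(-4) = -0*(-1)/4 = -1/2*0 = 0)
67 - 82*k = 67 - 82*0 = 67 + 0 = 67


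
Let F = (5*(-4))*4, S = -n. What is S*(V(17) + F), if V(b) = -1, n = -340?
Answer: -27540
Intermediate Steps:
S = 340 (S = -1*(-340) = 340)
F = -80 (F = -20*4 = -80)
S*(V(17) + F) = 340*(-1 - 80) = 340*(-81) = -27540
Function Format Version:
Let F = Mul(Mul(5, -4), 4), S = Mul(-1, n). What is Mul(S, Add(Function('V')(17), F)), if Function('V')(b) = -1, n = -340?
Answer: -27540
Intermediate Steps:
S = 340 (S = Mul(-1, -340) = 340)
F = -80 (F = Mul(-20, 4) = -80)
Mul(S, Add(Function('V')(17), F)) = Mul(340, Add(-1, -80)) = Mul(340, -81) = -27540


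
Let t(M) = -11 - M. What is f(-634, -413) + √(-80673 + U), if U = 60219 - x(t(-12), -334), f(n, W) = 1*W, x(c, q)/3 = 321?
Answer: -413 + 11*I*√177 ≈ -413.0 + 146.35*I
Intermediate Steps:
x(c, q) = 963 (x(c, q) = 3*321 = 963)
f(n, W) = W
U = 59256 (U = 60219 - 1*963 = 60219 - 963 = 59256)
f(-634, -413) + √(-80673 + U) = -413 + √(-80673 + 59256) = -413 + √(-21417) = -413 + 11*I*√177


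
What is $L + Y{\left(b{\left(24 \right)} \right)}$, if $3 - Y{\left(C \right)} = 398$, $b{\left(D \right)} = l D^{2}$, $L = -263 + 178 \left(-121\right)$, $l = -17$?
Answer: $-22196$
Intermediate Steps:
$L = -21801$ ($L = -263 - 21538 = -21801$)
$b{\left(D \right)} = - 17 D^{2}$
$Y{\left(C \right)} = -395$ ($Y{\left(C \right)} = 3 - 398 = -395$)
$L + Y{\left(b{\left(24 \right)} \right)} = -21801 - 395 = -22196$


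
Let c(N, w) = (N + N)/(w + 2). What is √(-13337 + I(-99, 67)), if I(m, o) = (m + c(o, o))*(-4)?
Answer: I*√61649085/69 ≈ 113.79*I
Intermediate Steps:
c(N, w) = 2*N/(2 + w) (c(N, w) = (2*N)/(2 + w) = 2*N/(2 + w))
I(m, o) = -4*m - 8*o/(2 + o) (I(m, o) = (m + 2*o/(2 + o))*(-4) = -4*m - 8*o/(2 + o))
√(-13337 + I(-99, 67)) = √(-13337 + 4*(-2*67 - 1*(-99)*(2 + 67))/(2 + 67)) = √(-13337 + 4*(-134 - 1*(-99)*69)/69) = √(-13337 + 4*(1/69)*(-134 + 6831)) = √(-13337 + 4*(1/69)*6697) = √(-13337 + 26788/69) = √(-893465/69) = I*√61649085/69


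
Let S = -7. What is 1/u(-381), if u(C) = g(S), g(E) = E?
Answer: -1/7 ≈ -0.14286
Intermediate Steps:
u(C) = -7
1/u(-381) = 1/(-7) = -1/7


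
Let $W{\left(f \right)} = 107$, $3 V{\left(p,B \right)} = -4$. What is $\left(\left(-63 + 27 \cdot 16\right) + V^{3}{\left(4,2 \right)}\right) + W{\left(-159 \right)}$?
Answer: $\frac{12788}{27} \approx 473.63$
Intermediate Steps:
$V{\left(p,B \right)} = - \frac{4}{3}$ ($V{\left(p,B \right)} = \frac{1}{3} \left(-4\right) = - \frac{4}{3}$)
$\left(\left(-63 + 27 \cdot 16\right) + V^{3}{\left(4,2 \right)}\right) + W{\left(-159 \right)} = \left(\left(-63 + 27 \cdot 16\right) + \left(- \frac{4}{3}\right)^{3}\right) + 107 = \left(\left(-63 + 432\right) - \frac{64}{27}\right) + 107 = \left(369 - \frac{64}{27}\right) + 107 = \frac{9899}{27} + 107 = \frac{12788}{27}$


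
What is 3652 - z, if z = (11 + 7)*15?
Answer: 3382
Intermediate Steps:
z = 270 (z = 18*15 = 270)
3652 - z = 3652 - 1*270 = 3652 - 270 = 3382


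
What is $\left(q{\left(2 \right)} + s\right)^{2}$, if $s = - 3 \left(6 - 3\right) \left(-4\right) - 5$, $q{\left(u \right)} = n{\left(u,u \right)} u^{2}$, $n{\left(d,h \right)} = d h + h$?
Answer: $3025$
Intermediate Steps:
$n{\left(d,h \right)} = h + d h$
$q{\left(u \right)} = u^{3} \left(1 + u\right)$ ($q{\left(u \right)} = u \left(1 + u\right) u^{2} = u^{3} \left(1 + u\right)$)
$s = 31$ ($s = \left(-3\right) 3 \left(-4\right) - 5 = \left(-9\right) \left(-4\right) - 5 = 36 - 5 = 31$)
$\left(q{\left(2 \right)} + s\right)^{2} = \left(2^{3} \left(1 + 2\right) + 31\right)^{2} = \left(8 \cdot 3 + 31\right)^{2} = \left(24 + 31\right)^{2} = 55^{2} = 3025$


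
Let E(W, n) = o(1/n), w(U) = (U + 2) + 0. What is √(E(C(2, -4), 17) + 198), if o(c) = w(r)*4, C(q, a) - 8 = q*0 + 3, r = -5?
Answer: √186 ≈ 13.638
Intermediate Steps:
w(U) = 2 + U (w(U) = (2 + U) + 0 = 2 + U)
C(q, a) = 11 (C(q, a) = 8 + (q*0 + 3) = 8 + (0 + 3) = 8 + 3 = 11)
o(c) = -12 (o(c) = (2 - 5)*4 = -3*4 = -12)
E(W, n) = -12
√(E(C(2, -4), 17) + 198) = √(-12 + 198) = √186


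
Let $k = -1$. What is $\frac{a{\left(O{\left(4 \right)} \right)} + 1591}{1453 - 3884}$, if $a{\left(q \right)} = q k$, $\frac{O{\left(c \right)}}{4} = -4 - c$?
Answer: $- \frac{1623}{2431} \approx -0.66763$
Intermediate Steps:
$O{\left(c \right)} = -16 - 4 c$ ($O{\left(c \right)} = 4 \left(-4 - c\right) = -16 - 4 c$)
$a{\left(q \right)} = - q$ ($a{\left(q \right)} = q \left(-1\right) = - q$)
$\frac{a{\left(O{\left(4 \right)} \right)} + 1591}{1453 - 3884} = \frac{- (-16 - 16) + 1591}{1453 - 3884} = \frac{- (-16 - 16) + 1591}{-2431} = \left(\left(-1\right) \left(-32\right) + 1591\right) \left(- \frac{1}{2431}\right) = \left(32 + 1591\right) \left(- \frac{1}{2431}\right) = 1623 \left(- \frac{1}{2431}\right) = - \frac{1623}{2431}$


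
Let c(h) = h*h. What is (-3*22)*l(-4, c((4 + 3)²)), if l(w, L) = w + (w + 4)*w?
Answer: 264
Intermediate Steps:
c(h) = h²
l(w, L) = w + w*(4 + w) (l(w, L) = w + (4 + w)*w = w + w*(4 + w))
(-3*22)*l(-4, c((4 + 3)²)) = (-3*22)*(-4*(5 - 4)) = -(-264) = -66*(-4) = 264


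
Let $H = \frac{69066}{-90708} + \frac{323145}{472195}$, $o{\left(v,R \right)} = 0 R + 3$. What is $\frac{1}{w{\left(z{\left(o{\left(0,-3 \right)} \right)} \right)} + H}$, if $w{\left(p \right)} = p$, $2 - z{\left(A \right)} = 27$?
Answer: $- \frac{1427728802}{35803246157} \approx -0.039877$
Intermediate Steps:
$o{\left(v,R \right)} = 3$ ($o{\left(v,R \right)} = 0 + 3 = 3$)
$z{\left(A \right)} = -25$ ($z{\left(A \right)} = 2 - 27 = -25$)
$H = - \frac{110026107}{1427728802}$ ($H = 69066 \left(- \frac{1}{90708}\right) + 323145 \cdot \frac{1}{472195} = - \frac{11511}{15118} + \frac{64629}{94439} = - \frac{110026107}{1427728802} \approx -0.077064$)
$\frac{1}{w{\left(z{\left(o{\left(0,-3 \right)} \right)} \right)} + H} = \frac{1}{-25 - \frac{110026107}{1427728802}} = \frac{1}{- \frac{35803246157}{1427728802}} = - \frac{1427728802}{35803246157}$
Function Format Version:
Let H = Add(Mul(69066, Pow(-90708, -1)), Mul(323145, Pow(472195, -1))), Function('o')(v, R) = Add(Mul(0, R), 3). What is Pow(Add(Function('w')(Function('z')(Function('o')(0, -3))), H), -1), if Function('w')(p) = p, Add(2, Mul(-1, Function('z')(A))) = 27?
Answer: Rational(-1427728802, 35803246157) ≈ -0.039877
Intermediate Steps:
Function('o')(v, R) = 3 (Function('o')(v, R) = Add(0, 3) = 3)
Function('z')(A) = -25 (Function('z')(A) = Add(2, Mul(-1, 27)) = Add(2, -27) = -25)
H = Rational(-110026107, 1427728802) (H = Add(Mul(69066, Rational(-1, 90708)), Mul(323145, Rational(1, 472195))) = Add(Rational(-11511, 15118), Rational(64629, 94439)) = Rational(-110026107, 1427728802) ≈ -0.077064)
Pow(Add(Function('w')(Function('z')(Function('o')(0, -3))), H), -1) = Pow(Add(-25, Rational(-110026107, 1427728802)), -1) = Pow(Rational(-35803246157, 1427728802), -1) = Rational(-1427728802, 35803246157)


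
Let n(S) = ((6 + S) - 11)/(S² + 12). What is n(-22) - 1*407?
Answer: -201899/496 ≈ -407.05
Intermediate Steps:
n(S) = (-5 + S)/(12 + S²)
n(-22) - 1*407 = (-5 - 22)/(12 + (-22)²) - 1*407 = -27/(12 + 484) - 407 = -27/496 - 407 = -201899/496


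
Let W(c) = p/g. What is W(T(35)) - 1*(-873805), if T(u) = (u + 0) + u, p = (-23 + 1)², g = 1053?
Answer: 920117149/1053 ≈ 8.7381e+5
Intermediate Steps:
p = 484 (p = (-22)² = 484)
T(u) = 2*u (T(u) = u + u = 2*u)
W(c) = 484/1053
W(T(35)) - 1*(-873805) = 484/1053 - 1*(-873805) = 484/1053 + 873805 = 920117149/1053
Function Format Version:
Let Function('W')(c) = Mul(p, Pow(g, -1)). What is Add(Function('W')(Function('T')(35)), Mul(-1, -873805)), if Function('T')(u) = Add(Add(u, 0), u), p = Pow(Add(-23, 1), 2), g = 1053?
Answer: Rational(920117149, 1053) ≈ 8.7381e+5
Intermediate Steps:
p = 484 (p = Pow(-22, 2) = 484)
Function('T')(u) = Mul(2, u) (Function('T')(u) = Add(u, u) = Mul(2, u))
Function('W')(c) = Rational(484, 1053) (Function('W')(c) = Mul(484, Pow(1053, -1)) = Mul(484, Rational(1, 1053)) = Rational(484, 1053))
Add(Function('W')(Function('T')(35)), Mul(-1, -873805)) = Add(Rational(484, 1053), Mul(-1, -873805)) = Add(Rational(484, 1053), 873805) = Rational(920117149, 1053)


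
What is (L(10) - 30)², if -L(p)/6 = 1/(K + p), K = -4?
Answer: 961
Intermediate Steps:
L(p) = -6/(-4 + p)
(L(10) - 30)² = (-6/(-4 + 10) - 30)² = (-6/6 - 30)² = (-6*⅙ - 30)² = (-1 - 30)² = (-31)² = 961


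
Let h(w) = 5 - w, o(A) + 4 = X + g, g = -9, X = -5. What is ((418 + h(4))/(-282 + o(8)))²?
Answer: 175561/90000 ≈ 1.9507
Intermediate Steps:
o(A) = -18 (o(A) = -4 + (-5 - 9) = -4 - 14 = -18)
((418 + h(4))/(-282 + o(8)))² = ((418 + (5 - 1*4))/(-282 - 18))² = ((418 + (5 - 4))/(-300))² = ((418 + 1)*(-1/300))² = (419*(-1/300))² = (-419/300)² = 175561/90000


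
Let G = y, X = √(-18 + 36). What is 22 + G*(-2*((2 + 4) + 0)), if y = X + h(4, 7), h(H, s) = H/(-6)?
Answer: 30 - 36*√2 ≈ -20.912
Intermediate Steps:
h(H, s) = -H/6 (h(H, s) = H*(-⅙) = -H/6)
X = 3*√2 (X = √18 = 3*√2 ≈ 4.2426)
y = -⅔ + 3*√2 (y = 3*√2 - ⅙*4 = 3*√2 - ⅔ = -⅔ + 3*√2 ≈ 3.5760)
G = -⅔ + 3*√2 ≈ 3.5760
22 + G*(-2*((2 + 4) + 0)) = 22 + (-⅔ + 3*√2)*(-2*((2 + 4) + 0)) = 22 + (-⅔ + 3*√2)*(-2*(6 + 0)) = 22 + (-⅔ + 3*√2)*(-2*6) = 22 + (-⅔ + 3*√2)*(-12) = 22 + (8 - 36*√2) = 30 - 36*√2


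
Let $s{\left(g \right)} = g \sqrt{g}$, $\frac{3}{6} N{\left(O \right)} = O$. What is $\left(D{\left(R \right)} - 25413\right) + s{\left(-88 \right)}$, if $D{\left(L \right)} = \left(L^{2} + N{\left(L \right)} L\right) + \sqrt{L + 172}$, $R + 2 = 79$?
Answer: $-7626 + \sqrt{249} - 176 i \sqrt{22} \approx -7610.2 - 825.51 i$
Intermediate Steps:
$R = 77$ ($R = -2 + 79 = 77$)
$N{\left(O \right)} = 2 O$
$s{\left(g \right)} = g^{\frac{3}{2}}$
$D{\left(L \right)} = \sqrt{172 + L} + 3 L^{2}$ ($D{\left(L \right)} = \left(L^{2} + 2 L L\right) + \sqrt{L + 172} = \left(L^{2} + 2 L^{2}\right) + \sqrt{172 + L} = 3 L^{2} + \sqrt{172 + L} = \sqrt{172 + L} + 3 L^{2}$)
$\left(D{\left(R \right)} - 25413\right) + s{\left(-88 \right)} = \left(\left(\sqrt{172 + 77} + 3 \cdot 77^{2}\right) - 25413\right) + \left(-88\right)^{\frac{3}{2}} = \left(\left(\sqrt{249} + 3 \cdot 5929\right) - 25413\right) - 176 i \sqrt{22} = \left(\left(\sqrt{249} + 17787\right) - 25413\right) - 176 i \sqrt{22} = \left(\left(17787 + \sqrt{249}\right) - 25413\right) - 176 i \sqrt{22} = \left(-7626 + \sqrt{249}\right) - 176 i \sqrt{22} = -7626 + \sqrt{249} - 176 i \sqrt{22}$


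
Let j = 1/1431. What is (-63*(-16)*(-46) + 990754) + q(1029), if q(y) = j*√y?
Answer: 944386 + 7*√21/1431 ≈ 9.4439e+5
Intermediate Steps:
j = 1/1431 ≈ 0.00069881
q(y) = √y/1431
(-63*(-16)*(-46) + 990754) + q(1029) = (-63*(-16)*(-46) + 990754) + √1029/1431 = (1008*(-46) + 990754) + (7*√21)/1431 = (-46368 + 990754) + 7*√21/1431 = 944386 + 7*√21/1431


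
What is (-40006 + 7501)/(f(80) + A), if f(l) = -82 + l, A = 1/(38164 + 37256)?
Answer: 2451527100/150839 ≈ 16253.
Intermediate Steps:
A = 1/75420 ≈ 1.3259e-5
(-40006 + 7501)/(f(80) + A) = (-40006 + 7501)/((-82 + 80) + 1/75420) = -32505/(-2 + 1/75420) = -32505/(-150839/75420) = -32505*(-75420/150839) = 2451527100/150839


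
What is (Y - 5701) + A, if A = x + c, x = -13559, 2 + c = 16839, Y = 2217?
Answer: -206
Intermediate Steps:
c = 16837 (c = -2 + 16839 = 16837)
A = 3278 (A = -13559 + 16837 = 3278)
(Y - 5701) + A = (2217 - 5701) + 3278 = -3484 + 3278 = -206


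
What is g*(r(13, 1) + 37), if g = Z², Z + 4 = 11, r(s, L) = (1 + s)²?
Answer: 11417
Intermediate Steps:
Z = 7 (Z = -4 + 11 = 7)
g = 49 (g = 7² = 49)
g*(r(13, 1) + 37) = 49*((1 + 13)² + 37) = 49*(14² + 37) = 49*(196 + 37) = 49*233 = 11417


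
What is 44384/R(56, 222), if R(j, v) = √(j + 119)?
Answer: 44384*√7/35 ≈ 3355.1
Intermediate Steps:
R(j, v) = √(119 + j)
44384/R(56, 222) = 44384/(√(119 + 56)) = 44384/(√175) = 44384/((5*√7)) = 44384*(√7/35) = 44384*√7/35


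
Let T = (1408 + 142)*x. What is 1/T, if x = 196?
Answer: 1/303800 ≈ 3.2916e-6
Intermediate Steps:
T = 303800 (T = (1408 + 142)*196 = 1550*196 = 303800)
1/T = 1/303800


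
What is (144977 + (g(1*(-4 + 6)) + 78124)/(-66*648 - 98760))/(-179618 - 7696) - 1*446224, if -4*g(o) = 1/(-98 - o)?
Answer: -4731798880334455999/10604070316800 ≈ -4.4623e+5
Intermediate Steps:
g(o) = -1/(4*(-98 - o))
(144977 + (g(1*(-4 + 6)) + 78124)/(-66*648 - 98760))/(-179618 - 7696) - 1*446224 = (144977 + (1/(4*(98 + 1*(-4 + 6))) + 78124)/(-66*648 - 98760))/(-179618 - 7696) - 1*446224 = (144977 + (1/(4*(98 + 1*2)) + 78124)/(-42768 - 98760))/(-187314) - 446224 = (144977 + (1/(4*(98 + 2)) + 78124)/(-141528))*(-1/187314) - 446224 = (144977 + ((¼)/100 + 78124)*(-1/141528))*(-1/187314) - 446224 = (144977 + ((¼)*(1/100) + 78124)*(-1/141528))*(-1/187314) - 446224 = (144977 + (1/400 + 78124)*(-1/141528))*(-1/187314) - 446224 = (144977 + (31249601/400)*(-1/141528))*(-1/187314) - 446224 = (144977 - 31249601/56611200)*(-1/187314) - 446224 = (8207290692799/56611200)*(-1/187314) - 446224 = -8207290692799/10604070316800 - 446224 = -4731798880334455999/10604070316800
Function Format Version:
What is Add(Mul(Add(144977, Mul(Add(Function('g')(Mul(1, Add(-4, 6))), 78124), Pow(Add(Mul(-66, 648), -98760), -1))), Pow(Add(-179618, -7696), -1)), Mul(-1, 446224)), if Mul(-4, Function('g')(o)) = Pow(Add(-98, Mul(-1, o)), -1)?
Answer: Rational(-4731798880334455999, 10604070316800) ≈ -4.4623e+5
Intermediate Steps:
Function('g')(o) = Mul(Rational(-1, 4), Pow(Add(-98, Mul(-1, o)), -1))
Add(Mul(Add(144977, Mul(Add(Function('g')(Mul(1, Add(-4, 6))), 78124), Pow(Add(Mul(-66, 648), -98760), -1))), Pow(Add(-179618, -7696), -1)), Mul(-1, 446224)) = Add(Mul(Add(144977, Mul(Add(Mul(Rational(1, 4), Pow(Add(98, Mul(1, Add(-4, 6))), -1)), 78124), Pow(Add(Mul(-66, 648), -98760), -1))), Pow(Add(-179618, -7696), -1)), Mul(-1, 446224)) = Add(Mul(Add(144977, Mul(Add(Mul(Rational(1, 4), Pow(Add(98, Mul(1, 2)), -1)), 78124), Pow(Add(-42768, -98760), -1))), Pow(-187314, -1)), -446224) = Add(Mul(Add(144977, Mul(Add(Mul(Rational(1, 4), Pow(Add(98, 2), -1)), 78124), Pow(-141528, -1))), Rational(-1, 187314)), -446224) = Add(Mul(Add(144977, Mul(Add(Mul(Rational(1, 4), Pow(100, -1)), 78124), Rational(-1, 141528))), Rational(-1, 187314)), -446224) = Add(Mul(Add(144977, Mul(Add(Mul(Rational(1, 4), Rational(1, 100)), 78124), Rational(-1, 141528))), Rational(-1, 187314)), -446224) = Add(Mul(Add(144977, Mul(Add(Rational(1, 400), 78124), Rational(-1, 141528))), Rational(-1, 187314)), -446224) = Add(Mul(Add(144977, Mul(Rational(31249601, 400), Rational(-1, 141528))), Rational(-1, 187314)), -446224) = Add(Mul(Add(144977, Rational(-31249601, 56611200)), Rational(-1, 187314)), -446224) = Add(Mul(Rational(8207290692799, 56611200), Rational(-1, 187314)), -446224) = Add(Rational(-8207290692799, 10604070316800), -446224) = Rational(-4731798880334455999, 10604070316800)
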